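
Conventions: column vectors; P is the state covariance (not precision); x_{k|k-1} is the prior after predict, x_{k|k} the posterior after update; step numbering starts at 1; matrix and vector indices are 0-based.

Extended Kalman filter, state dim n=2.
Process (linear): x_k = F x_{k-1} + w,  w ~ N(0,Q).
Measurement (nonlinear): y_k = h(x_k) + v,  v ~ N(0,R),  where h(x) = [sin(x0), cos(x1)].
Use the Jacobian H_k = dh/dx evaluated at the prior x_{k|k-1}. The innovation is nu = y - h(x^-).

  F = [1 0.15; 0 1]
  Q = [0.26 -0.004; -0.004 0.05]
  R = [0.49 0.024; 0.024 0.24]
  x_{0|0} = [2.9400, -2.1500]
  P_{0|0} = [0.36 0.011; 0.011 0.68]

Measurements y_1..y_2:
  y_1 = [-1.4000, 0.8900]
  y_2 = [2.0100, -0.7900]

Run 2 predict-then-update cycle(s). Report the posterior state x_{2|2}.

x_post = [2.2026, -1.7312]

step 1: x^-=[2.6175, -2.1500]  P^-=[0.6386 0.1090; 0.1090 0.7300]  H_jac=[-0.8658 0.0000; 0.0000 0.8369]  S=[0.9687 -0.0550; -0.0550 0.7513]  K=[-0.5662 0.0800; -0.0515 0.8094]  nu=[-1.9004, 1.4374]  x^+=[3.8085, -0.8887]  P^+=[0.3182 0.0067; 0.0067 0.2306]
step 2: x^-=[3.6752, -0.8887]  P^-=[0.5854 0.0373; 0.0373 0.2806]  H_jac=[-0.8610 0.0000; 0.0000 0.7763]  S=[0.9240 -0.0009; -0.0009 0.4091]  K=[-0.5455 0.0695; -0.0342 0.5324]  nu=[2.5187, -1.4204]  x^+=[2.2026, -1.7312]  P^+=[0.3085 0.0046; 0.0046 0.1636]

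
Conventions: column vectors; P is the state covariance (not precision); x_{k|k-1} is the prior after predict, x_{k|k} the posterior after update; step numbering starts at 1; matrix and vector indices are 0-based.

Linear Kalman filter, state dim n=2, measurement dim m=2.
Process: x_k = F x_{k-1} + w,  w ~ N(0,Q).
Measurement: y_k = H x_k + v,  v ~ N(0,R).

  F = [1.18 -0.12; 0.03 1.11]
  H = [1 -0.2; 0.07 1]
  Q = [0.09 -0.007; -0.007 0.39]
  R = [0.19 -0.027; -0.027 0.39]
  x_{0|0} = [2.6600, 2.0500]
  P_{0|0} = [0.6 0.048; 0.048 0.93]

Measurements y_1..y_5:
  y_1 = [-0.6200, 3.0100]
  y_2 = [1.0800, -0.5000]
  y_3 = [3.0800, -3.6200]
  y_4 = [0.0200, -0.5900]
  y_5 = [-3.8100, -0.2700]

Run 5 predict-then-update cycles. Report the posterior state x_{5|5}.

step 1: x^-=[2.8928, 2.3553]  P^-=[0.9252 -0.0469; -0.0469 1.5396]  S=[1.1956 -0.3164; -0.3164 1.9276]  K=[0.8198 0.1438; -0.0898 0.7823]  nu=[-3.0417, 0.4522]  x^+=[0.4643, 2.9821]  P^+=[0.1565 0.0230; 0.0230 0.3059]
step 2: x^-=[0.1900, 3.3240]  P^-=[0.3058 -0.0122; -0.0122 0.7686]  S=[0.5314 -0.1713; -0.1713 1.1584]  K=[0.6117 0.0984; -0.1034 0.6475]  nu=[1.5548, -3.8373]  x^+=[0.7634, 0.6787]  P^+=[0.1163 0.0137; 0.0137 0.2543]
step 3: x^-=[0.8193, 0.7762]  P^-=[0.2517 -0.0188; -0.0188 0.7044]  S=[0.4774 -0.1688; -0.1688 1.0930]  K=[0.5656 0.0863; -0.1132 0.6258]  nu=[2.4159, -4.4536]  x^+=[1.8017, -2.2842]  P^+=[0.1073 0.0109; 0.0109 0.2463]
step 4: x^-=[2.4001, -2.4815]  P^-=[0.2399 -0.0218; -0.0218 0.6943]  S=[0.4664 -0.1706; -0.1706 1.0825]  K=[0.5540 0.0827; -0.1172 0.6216]  nu=[-2.8764, 1.7235]  x^+=[0.9492, -1.0731]  P^+=[0.1050 0.0099; 0.0099 0.2449]
step 5: x^-=[1.2488, -1.1627]  P^-=[0.2369 -0.0229; -0.0229 0.6925]  S=[0.4638 -0.1715; -0.1715 1.0804]  K=[0.5509 0.0816; -0.1185 0.6206]  nu=[-5.2913, 0.8053]  x^+=[-1.6005, -0.0357]  P^+=[0.1044 0.0096; 0.0096 0.2446]

x_post = [-1.6005, -0.0357]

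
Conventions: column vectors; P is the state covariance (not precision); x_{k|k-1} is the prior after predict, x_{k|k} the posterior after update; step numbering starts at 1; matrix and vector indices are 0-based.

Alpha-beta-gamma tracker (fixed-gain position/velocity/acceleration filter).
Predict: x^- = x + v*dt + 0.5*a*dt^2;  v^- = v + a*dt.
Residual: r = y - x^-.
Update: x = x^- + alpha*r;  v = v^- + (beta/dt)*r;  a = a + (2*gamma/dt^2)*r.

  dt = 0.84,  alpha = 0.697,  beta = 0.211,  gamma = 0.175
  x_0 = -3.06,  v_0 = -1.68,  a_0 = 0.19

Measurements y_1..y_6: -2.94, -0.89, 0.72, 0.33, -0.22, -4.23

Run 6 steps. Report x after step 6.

x_post = -1.5391

step 1: x_pred=-4.4042  r=1.4642  x^+=-3.3836  v^+=-1.1526  a^+=0.9163
step 2: x_pred=-4.0286  r=3.1386  x^+=-1.8410  v^+=0.4054  a^+=2.4731
step 3: x_pred=-0.6279  r=1.3479  x^+=0.3116  v^+=2.8214  a^+=3.1417
step 4: x_pred=3.7900  r=-3.4600  x^+=1.3784  v^+=4.5914  a^+=1.4255
step 5: x_pred=5.7380  r=-5.9580  x^+=1.5853  v^+=4.2921  a^+=-1.5299
step 6: x_pred=4.6509  r=-8.8809  x^+=-1.5391  v^+=0.7762  a^+=-5.9351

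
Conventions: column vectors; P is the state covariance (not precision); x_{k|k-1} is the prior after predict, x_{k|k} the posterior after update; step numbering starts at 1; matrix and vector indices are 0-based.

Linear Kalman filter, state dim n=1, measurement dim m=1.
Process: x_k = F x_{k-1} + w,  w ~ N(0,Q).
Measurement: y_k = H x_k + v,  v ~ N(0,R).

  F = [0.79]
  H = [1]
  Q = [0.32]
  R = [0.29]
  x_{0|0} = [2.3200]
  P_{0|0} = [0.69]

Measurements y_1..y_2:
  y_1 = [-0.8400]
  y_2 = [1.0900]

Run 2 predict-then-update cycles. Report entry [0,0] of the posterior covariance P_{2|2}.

step 1: x^-=[1.8328]  P^-=[0.7506]  S=[1.0406]  K=[0.7213]  nu=[-2.6728]  x^+=[-0.0952]  P^+=[0.2092]
step 2: x^-=[-0.0752]  P^-=[0.4506]  S=[0.7406]  K=[0.6084]  nu=[1.1652]  x^+=[0.6337]  P^+=[0.1764]

P_post[0,0] = 0.1764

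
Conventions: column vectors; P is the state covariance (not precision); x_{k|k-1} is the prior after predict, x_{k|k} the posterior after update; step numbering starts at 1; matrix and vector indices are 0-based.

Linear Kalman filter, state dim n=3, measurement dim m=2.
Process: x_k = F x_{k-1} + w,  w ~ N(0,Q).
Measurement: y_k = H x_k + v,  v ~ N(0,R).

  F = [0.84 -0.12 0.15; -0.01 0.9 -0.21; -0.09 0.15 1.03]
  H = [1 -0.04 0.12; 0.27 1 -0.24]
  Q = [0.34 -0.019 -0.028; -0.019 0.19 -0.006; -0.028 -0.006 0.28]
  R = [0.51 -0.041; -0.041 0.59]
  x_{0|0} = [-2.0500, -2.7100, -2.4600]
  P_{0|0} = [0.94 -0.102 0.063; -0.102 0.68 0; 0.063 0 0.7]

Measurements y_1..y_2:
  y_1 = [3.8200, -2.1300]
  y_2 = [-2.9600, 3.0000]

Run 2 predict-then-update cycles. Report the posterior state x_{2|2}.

step 1: x^-=[-1.7658, -1.9019, -2.7558]  P^-=[1.0652 -0.2108 0.0365; -0.2108 0.7739 -0.0558; 0.0365 -0.0558 1.0366]  S=[1.6176 -0.0376; -0.0376 1.4094]  K=[0.6680 0.0661; -0.1417 0.5144; 0.0961 -0.2065]  nu=[5.8404, -0.4127]  x^+=[2.1083, -2.9416, -2.1094]  P^+=[0.3406 -0.0931 -0.0530; -0.0931 0.3630 0.1189; -0.0530 0.1189 0.9601]
step 2: x^-=[1.8076, -2.2255, -2.8037]  P^-=[0.6083 -0.1333 0.0182; -0.1333 0.4829 -0.0506; 0.0182 -0.0506 1.3585]  S=[1.1541 -0.0774; -0.0774 1.1454]  K=[0.5376 0.0595; -0.1111 0.3932; 0.1376 -0.3153]  nu=[-4.5202, 4.0646]  x^+=[-0.3803, -0.1248, -4.7071]  P^+=[0.2757 -0.0753 -0.0582; -0.0753 0.2847 0.1159; -0.0582 0.1159 1.2161]

x_post = [-0.3803, -0.1248, -4.7071]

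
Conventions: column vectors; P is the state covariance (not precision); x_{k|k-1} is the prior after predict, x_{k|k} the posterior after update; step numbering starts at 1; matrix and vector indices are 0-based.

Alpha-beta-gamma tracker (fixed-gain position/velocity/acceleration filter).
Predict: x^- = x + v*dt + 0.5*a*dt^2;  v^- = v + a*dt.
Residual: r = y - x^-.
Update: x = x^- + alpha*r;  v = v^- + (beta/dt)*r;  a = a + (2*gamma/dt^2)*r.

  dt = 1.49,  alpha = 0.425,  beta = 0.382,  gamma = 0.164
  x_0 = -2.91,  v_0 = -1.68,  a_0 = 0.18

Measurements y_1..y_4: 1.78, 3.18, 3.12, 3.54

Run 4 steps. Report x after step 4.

step 1: x_pred=-5.2134  r=6.9934  x^+=-2.2412  v^+=0.3811  a^+=1.2132
step 2: x_pred=-0.3266  r=3.5066  x^+=1.1637  v^+=3.0878  a^+=1.7313
step 3: x_pred=7.6864  r=-4.5664  x^+=5.7457  v^+=4.4967  a^+=1.0566
step 4: x_pred=13.6187  r=-10.0787  x^+=9.3353  v^+=3.4872  a^+=-0.4324

x_post = 9.3353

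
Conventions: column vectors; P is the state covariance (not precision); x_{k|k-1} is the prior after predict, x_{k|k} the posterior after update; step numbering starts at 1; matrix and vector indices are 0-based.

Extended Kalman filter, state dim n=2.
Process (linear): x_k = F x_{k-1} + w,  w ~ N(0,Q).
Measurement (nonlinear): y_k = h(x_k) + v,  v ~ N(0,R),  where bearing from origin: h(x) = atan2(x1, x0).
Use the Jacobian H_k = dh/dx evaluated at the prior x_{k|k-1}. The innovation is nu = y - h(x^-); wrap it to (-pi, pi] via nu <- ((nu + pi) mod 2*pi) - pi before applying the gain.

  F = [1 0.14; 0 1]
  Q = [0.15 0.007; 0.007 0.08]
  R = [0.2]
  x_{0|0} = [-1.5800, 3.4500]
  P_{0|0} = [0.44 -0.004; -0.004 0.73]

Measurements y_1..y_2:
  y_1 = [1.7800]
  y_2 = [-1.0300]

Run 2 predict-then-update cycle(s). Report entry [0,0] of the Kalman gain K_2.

step 1: x^-=[-1.0970, 3.4500]  P^-=[0.6032 0.1052; 0.1052 0.8100]  H_jac=[-0.2632 -0.0837]  S=[0.2521]  K=[-0.6647; -0.3788]  nu=[-0.0987]  x^+=[-1.0314, 3.4874]  P^+=[0.4918 0.0417; 0.0417 0.7738]
step 2: x^-=[-0.5432, 3.4874]  P^-=[0.6686 0.1571; 0.1571 0.8538]  H_jac=[-0.2800 -0.0436]  S=[0.2579]  K=[-0.7525; -0.3149]  nu=[-2.7553]  x^+=[1.5301, 4.3550]  P^+=[0.5226 0.0960; 0.0960 0.8283]

K[0,0] = -0.7525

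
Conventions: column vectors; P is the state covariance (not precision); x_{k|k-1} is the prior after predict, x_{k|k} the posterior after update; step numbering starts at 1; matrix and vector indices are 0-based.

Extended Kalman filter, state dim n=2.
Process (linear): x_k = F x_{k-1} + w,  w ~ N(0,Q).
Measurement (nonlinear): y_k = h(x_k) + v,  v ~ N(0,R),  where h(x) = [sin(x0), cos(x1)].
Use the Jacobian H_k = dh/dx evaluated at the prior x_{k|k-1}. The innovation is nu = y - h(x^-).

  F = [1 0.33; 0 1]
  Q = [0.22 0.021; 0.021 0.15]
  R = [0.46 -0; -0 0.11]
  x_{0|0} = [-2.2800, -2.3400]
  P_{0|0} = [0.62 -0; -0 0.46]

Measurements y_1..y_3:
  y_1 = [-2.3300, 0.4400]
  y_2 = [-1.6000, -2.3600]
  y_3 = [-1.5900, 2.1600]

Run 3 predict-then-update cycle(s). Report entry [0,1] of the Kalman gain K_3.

step 1: x^-=[-3.0522, -2.3400]  P^-=[0.8901 0.1728; 0.1728 0.6100]  H_jac=[-0.9960 0.0000; 0.0000 0.7185]  S=[1.3430 -0.1237; -0.1237 0.4249]  K=[-0.6507 0.1028; -0.0341 1.0216]  nu=[-2.2407, 1.1356]  x^+=[-1.4775, -1.1035]  P^+=[0.3005 0.0157; 0.0157 0.1564]
step 2: x^-=[-1.8417, -1.1035]  P^-=[0.5479 0.0884; 0.0884 0.3064]  H_jac=[-0.2676 0.0000; 0.0000 0.8928]  S=[0.4992 -0.0211; -0.0211 0.3542]  K=[-0.2850 0.2057; -0.0147 0.7714]  nu=[-0.6365, -2.8104]  x^+=[-2.2385, -3.2621]  P^+=[0.4899 0.0253; 0.0253 0.0950]
step 3: x^-=[-3.3149, -3.2621]  P^-=[0.7370 0.0777; 0.0777 0.2450]  H_jac=[-0.9850 0.0000; 0.0000 -0.1202]  S=[1.1751 0.0092; 0.0092 0.1135]  K=[-0.6175 -0.0322; -0.0631 -0.2543]  nu=[-1.7625, 3.1528]  x^+=[-2.3281, -3.9524]  P^+=[0.2884 0.0295; 0.0295 0.2327]

K[0,1] = -0.0322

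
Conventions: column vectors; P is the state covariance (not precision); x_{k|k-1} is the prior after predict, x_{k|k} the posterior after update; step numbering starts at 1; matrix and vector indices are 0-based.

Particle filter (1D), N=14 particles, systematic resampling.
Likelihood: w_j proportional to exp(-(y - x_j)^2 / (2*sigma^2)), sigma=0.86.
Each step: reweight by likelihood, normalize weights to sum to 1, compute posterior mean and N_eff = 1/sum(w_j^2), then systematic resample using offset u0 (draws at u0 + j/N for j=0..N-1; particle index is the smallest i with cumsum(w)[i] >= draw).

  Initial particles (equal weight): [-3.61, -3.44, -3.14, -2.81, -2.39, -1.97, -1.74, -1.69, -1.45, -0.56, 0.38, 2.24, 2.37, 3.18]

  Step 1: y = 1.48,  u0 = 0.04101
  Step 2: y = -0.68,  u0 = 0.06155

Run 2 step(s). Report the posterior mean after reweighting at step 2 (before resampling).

post_mean = 0.4033

step 1: w=[0.0000, 0.0000, 0.0000, 0.0000, 0.0000, 0.0002, 0.0005, 0.0006, 0.0016, 0.0314, 0.2310, 0.3542, 0.3064, 0.0742]  mean=1.8212  Neff=3.5819  idx=[10, 10, 10, 10, 11, 11, 11, 11, 11, 12, 12, 12, 12, 13]
step 2: w=[0.2469, 0.2469, 0.2469, 0.2469, 0.0017, 0.0017, 0.0017, 0.0017, 0.0017, 0.0010, 0.0010, 0.0010, 0.0010, 0.0000]  mean=0.4033  Neff=4.0993  idx=[0, 0, 0, 1, 1, 1, 1, 2, 2, 2, 3, 3, 3, 5]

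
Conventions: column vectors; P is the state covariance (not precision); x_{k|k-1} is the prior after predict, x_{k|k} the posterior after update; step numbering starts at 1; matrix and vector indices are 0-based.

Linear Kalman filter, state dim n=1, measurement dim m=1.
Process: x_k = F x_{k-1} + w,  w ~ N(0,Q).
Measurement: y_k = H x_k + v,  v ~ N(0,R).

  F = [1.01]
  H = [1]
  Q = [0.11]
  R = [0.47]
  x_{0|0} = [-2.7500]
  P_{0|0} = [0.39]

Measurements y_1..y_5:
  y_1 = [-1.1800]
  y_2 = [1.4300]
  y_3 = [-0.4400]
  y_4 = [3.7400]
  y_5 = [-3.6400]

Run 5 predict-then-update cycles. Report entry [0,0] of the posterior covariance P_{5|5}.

P_post[0,0] = 0.1824

step 1: x^-=[-2.7775]  P^-=[0.5078]  S=[0.9778]  K=[0.5193]  nu=[1.5975]  x^+=[-1.9478]  P^+=[0.2441]
step 2: x^-=[-1.9673]  P^-=[0.3590]  S=[0.8290]  K=[0.4331]  nu=[3.3973]  x^+=[-0.4961]  P^+=[0.2035]
step 3: x^-=[-0.5011]  P^-=[0.3176]  S=[0.7876]  K=[0.4033]  nu=[0.0611]  x^+=[-0.4764]  P^+=[0.1895]
step 4: x^-=[-0.4812]  P^-=[0.3033]  S=[0.7733]  K=[0.3923]  nu=[4.2212]  x^+=[1.1746]  P^+=[0.1844]
step 5: x^-=[1.1863]  P^-=[0.2981]  S=[0.7681]  K=[0.3881]  nu=[-4.8263]  x^+=[-0.6866]  P^+=[0.1824]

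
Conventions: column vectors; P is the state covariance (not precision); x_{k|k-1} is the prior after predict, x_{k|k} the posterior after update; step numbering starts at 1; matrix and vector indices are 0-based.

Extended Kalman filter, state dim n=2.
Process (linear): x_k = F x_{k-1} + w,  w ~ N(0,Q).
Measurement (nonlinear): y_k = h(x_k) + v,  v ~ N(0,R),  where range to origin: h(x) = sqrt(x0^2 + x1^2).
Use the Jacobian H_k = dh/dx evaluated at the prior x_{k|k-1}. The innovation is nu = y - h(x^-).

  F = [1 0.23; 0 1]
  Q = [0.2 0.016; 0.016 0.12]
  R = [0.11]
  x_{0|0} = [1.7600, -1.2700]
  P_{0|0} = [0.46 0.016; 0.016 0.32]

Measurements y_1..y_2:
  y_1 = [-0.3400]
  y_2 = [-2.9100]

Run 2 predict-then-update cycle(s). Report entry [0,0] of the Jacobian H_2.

step 1: x^-=[1.4679, -1.2700]  P^-=[0.6843 0.1056; 0.1056 0.4400]  H_jac=[0.7562 -0.6543]  S=[0.5852]  K=[0.7662; -0.3555]  nu=[-2.2810]  x^+=[-0.2799, -0.4591]  P^+=[0.3407 0.2650; 0.2650 0.3661]
step 2: x^-=[-0.3855, -0.4591]  P^-=[0.6820 0.3652; 0.3652 0.4861]  H_jac=[-0.6430 -0.7659]  S=[1.0367]  K=[-0.6928; -0.5856]  nu=[-3.5095]  x^+=[2.0457, 1.5959]  P^+=[0.1845 -0.0554; -0.0554 0.1306]

H_jac[0,0] = -0.6430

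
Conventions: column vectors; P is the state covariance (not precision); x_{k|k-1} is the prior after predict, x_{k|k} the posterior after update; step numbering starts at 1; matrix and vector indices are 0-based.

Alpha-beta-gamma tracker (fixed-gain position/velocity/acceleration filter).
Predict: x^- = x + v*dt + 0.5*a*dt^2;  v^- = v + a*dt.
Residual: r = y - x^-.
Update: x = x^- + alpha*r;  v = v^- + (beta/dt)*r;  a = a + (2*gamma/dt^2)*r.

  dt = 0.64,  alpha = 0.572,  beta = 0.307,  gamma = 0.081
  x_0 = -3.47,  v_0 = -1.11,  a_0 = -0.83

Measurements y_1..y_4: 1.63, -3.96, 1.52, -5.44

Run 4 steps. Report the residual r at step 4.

step 1: x_pred=-4.3504  r=5.9804  x^+=-0.9296  v^+=1.2275  a^+=1.5353
step 2: x_pred=0.1704  r=-4.1304  x^+=-2.1922  v^+=0.2288  a^+=-0.0983
step 3: x_pred=-2.0659  r=3.5859  x^+=-0.0148  v^+=1.8860  a^+=1.3199
step 4: x_pred=1.4626  r=-6.9026  x^+=-2.4857  v^+=-0.5804  a^+=-1.4101

resid = -6.9026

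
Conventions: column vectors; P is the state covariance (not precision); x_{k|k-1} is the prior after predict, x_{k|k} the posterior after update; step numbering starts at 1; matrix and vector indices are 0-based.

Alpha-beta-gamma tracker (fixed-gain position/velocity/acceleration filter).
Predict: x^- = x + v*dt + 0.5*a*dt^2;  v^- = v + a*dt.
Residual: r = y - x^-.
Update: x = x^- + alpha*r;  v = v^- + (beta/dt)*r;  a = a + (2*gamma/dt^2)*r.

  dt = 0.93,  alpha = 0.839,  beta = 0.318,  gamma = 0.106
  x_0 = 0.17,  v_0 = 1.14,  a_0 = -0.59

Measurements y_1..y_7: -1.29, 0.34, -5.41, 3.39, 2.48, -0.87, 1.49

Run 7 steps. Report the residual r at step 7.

resid = 1.2230

step 1: x_pred=0.9751  r=-2.2651  x^+=-0.9253  v^+=-0.1832  a^+=-1.1452
step 2: x_pred=-1.5909  r=1.9309  x^+=0.0291  v^+=-0.5880  a^+=-0.6719
step 3: x_pred=-0.8083  r=-4.6017  x^+=-4.6691  v^+=-2.7863  a^+=-1.7998
step 4: x_pred=-8.0388  r=11.4288  x^+=1.5500  v^+=-0.5523  a^+=1.0015
step 5: x_pred=1.4694  r=1.0106  x^+=2.3173  v^+=0.7247  a^+=1.2492
step 6: x_pred=3.5315  r=-4.4015  x^+=-0.1614  v^+=0.3814  a^+=0.1704
step 7: x_pred=0.2670  r=1.2230  x^+=1.2931  v^+=0.9580  a^+=0.4701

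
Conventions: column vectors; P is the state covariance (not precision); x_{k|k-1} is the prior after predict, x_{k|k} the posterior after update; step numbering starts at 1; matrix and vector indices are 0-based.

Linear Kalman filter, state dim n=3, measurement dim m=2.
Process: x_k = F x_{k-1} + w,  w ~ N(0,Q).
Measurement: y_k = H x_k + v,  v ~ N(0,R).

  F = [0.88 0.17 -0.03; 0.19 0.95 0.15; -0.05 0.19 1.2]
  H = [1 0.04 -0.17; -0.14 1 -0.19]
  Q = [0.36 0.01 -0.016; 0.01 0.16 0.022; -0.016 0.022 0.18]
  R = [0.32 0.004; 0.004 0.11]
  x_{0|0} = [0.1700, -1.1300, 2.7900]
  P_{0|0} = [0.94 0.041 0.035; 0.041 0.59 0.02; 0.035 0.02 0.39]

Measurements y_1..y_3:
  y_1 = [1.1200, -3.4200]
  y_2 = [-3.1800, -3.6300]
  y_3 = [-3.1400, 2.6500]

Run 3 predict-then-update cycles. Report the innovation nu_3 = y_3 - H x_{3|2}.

innov = [-0.6691, 5.5752]

step 1: x^-=[-0.1262, -0.6227, 3.1248]  P^-=[1.1156 0.3007 -0.0049; 0.3007 0.7577 0.2204; -0.0049 0.2204 0.7694]  S=[1.4817 0.1636; 0.1636 0.7491]  K=[0.7584 0.0284; 0.1012 0.8772; -0.0990 0.1216]  nu=[1.8023, -2.2213]  x^+=[1.1775, -2.3888, 2.6762]  P^+=[0.2556 0.0589 0.0892; 0.0589 0.1370 0.1675; 0.0892 0.1675 0.7477]
step 2: x^-=[0.5498, -1.6442, 2.6987]  P^-=[0.5738 0.1334 0.0872; 0.1334 0.3838 0.3937; 0.0872 0.3937 1.3269]  S=[0.9084 0.0301; 0.0301 0.3706]  K=[0.6196 0.0481; 0.0643 0.7781; -0.1470 0.3609]  nu=[-3.2053, -1.3961]  x^+=[-1.5033, -2.9364, 2.6660]  P^+=[0.2224 0.0687 0.1569; 0.0687 0.1526 0.3009; 0.1569 0.3009 1.2622]
step 3: x^-=[-1.9021, -2.6753, 2.7164]  P^-=[0.5470 0.1447 0.1702; 0.1447 0.4537 0.6600; 0.1702 0.6600 2.1207]  S=[0.8737 0.0125; 0.0125 0.3687]  K=[0.5984 0.0769; 0.0461 0.8339; -0.1967 0.6394]  nu=[-0.6691, 5.5752]  x^+=[-1.8738, 1.9430, 6.4130]  P^+=[0.2307 0.0907 0.2504; 0.0907 0.1945 0.4731; 0.2504 0.4731 1.9392]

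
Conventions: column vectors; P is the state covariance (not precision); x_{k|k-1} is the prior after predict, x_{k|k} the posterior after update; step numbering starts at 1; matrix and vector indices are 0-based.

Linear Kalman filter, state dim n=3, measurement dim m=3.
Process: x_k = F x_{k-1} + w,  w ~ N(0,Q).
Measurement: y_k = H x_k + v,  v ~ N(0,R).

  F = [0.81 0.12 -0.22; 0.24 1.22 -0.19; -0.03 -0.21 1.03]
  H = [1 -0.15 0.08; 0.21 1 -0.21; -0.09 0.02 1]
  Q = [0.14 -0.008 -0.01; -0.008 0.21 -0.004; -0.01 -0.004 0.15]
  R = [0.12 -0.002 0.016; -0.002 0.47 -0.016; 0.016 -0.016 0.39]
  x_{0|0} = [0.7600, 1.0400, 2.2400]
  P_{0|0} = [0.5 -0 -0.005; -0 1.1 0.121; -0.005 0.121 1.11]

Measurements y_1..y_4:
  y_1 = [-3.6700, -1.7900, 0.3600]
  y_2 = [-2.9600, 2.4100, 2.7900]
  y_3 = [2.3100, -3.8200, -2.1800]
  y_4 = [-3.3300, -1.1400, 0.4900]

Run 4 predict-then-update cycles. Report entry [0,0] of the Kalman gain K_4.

step 1: x^-=[0.2476, 1.0256, 2.0660]  P^-=[0.5330 0.2624 -0.2851; 0.2624 1.8605 -0.3510; -0.2851 -0.3510 1.3245]  S=[0.5874 0.0787 -0.1537; 0.0787 2.6952 -0.7043; -0.1537 -0.7043 1.7559]  K=[0.7668 0.1201 -0.0714; -0.1522 0.7695 0.1032; -0.0136 -0.0622 0.7388]  nu=[-3.9290, -2.4337, -1.7042]  x^+=[-2.9355, -0.4248, 1.0117]  P^+=[0.0965 0.0338 -0.0095; 0.0338 0.3577 0.0214; -0.0095 0.0214 0.2876]
step 2: x^-=[-2.6513, -1.4150, 1.2193]  P^-=[0.2312 0.1052 -0.0968; 0.1052 0.7691 -0.1303; -0.0968 -0.1303 0.4628]  S=[0.3275 0.0295 -0.0433; 0.0295 1.3771 -0.2631; -0.0433 -0.2631 0.8668]  K=[0.6155 0.0994 -0.0723; -0.1126 0.6033 0.0340; -0.0475 -0.0807 0.5141]  nu=[-0.6185, 4.6379, 1.3604]  x^+=[-2.6692, 1.4988, 1.5738]  P^+=[0.0777 0.0275 -0.0135; 0.0275 0.2772 -0.0013; -0.0135 -0.0013 0.1998]
step 3: x^-=[-2.3284, 0.8890, 1.3863]  P^-=[0.2149 0.0872 -0.0805; 0.0872 0.6522 -0.1221; -0.0805 -0.1221 0.3760]  S=[0.3159 0.0253 -0.0341; 0.0253 1.2432 -0.2335; -0.0341 -0.2335 0.7773]  K=[0.6032 0.0943 -0.0714; -0.1084 0.5649 0.0145; -0.0448 -0.0877 0.4616]  nu=[4.6608, -3.9289, -3.7936]  x^+=[0.3836, -1.8907, -0.2288]  P^+=[0.0760 0.0255 -0.0134; 0.0255 0.2584 -0.0080; -0.0134 -0.0080 0.1797]
step 4: x^-=[0.1342, -2.1711, 0.1499]  P^-=[0.2124 0.0831 -0.0761; 0.0831 0.6254 -0.1219; -0.0761 -0.1219 0.3567]  S=[0.3146 0.0244 -0.0311; 0.0244 1.2133 -0.2283; -0.0311 -0.2283 0.7572]  K=[0.6020 0.0930 -0.0708; -0.1072 0.5547 0.0085; -0.0418 -0.0902 0.4480]  nu=[-3.8018, 1.0344, 0.3956]  x^+=[-2.0863, -1.1865, 0.3926]  P^+=[0.0757 0.0250 -0.0131; 0.0250 0.2534 -0.0101; -0.0131 -0.0101 0.1745]

K[0,0] = 0.6020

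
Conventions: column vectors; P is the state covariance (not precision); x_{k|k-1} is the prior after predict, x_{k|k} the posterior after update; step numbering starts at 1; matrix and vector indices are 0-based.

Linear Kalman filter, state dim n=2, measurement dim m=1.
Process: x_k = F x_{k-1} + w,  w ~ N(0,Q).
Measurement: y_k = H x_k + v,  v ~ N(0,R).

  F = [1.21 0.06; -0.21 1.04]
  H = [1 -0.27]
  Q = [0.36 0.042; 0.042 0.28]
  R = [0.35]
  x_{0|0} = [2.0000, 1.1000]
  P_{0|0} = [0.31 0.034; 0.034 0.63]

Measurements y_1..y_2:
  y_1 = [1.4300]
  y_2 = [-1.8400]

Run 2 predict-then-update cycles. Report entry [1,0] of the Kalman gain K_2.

step 1: x^-=[2.4860, 0.7240]  P^-=[0.8211 0.0449; 0.0449 0.9602]  S=[1.2168]  K=[0.6648; -0.1762]  nu=[-0.8605]  x^+=[1.9139, 0.8756]  P^+=[0.2833 0.1874; 0.1874 0.9225]
step 2: x^-=[2.3684, 0.5087]  P^-=[0.8053 0.2611; 0.2611 1.2084]  S=[1.1024]  K=[0.6665; -0.0592]  nu=[-4.0710]  x^+=[-0.3451, 0.7495]  P^+=[0.3155 0.3045; 0.3045 1.2045]

K[1,0] = -0.0592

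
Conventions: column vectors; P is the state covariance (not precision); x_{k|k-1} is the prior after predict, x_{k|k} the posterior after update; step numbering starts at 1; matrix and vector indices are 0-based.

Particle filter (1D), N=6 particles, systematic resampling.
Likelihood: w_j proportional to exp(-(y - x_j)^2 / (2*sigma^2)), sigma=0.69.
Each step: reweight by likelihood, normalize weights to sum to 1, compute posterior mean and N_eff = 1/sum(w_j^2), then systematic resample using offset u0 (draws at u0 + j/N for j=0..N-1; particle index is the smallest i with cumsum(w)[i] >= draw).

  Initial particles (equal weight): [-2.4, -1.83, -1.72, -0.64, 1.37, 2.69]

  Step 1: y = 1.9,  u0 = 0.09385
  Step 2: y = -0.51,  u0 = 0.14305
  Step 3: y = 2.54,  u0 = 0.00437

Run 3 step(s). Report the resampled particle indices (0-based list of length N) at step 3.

step 1: w=[0.0000, 0.0000, 0.0000, 0.0009, 0.5886, 0.4105]  mean=1.9100  Neff=1.9419  idx=[4, 4, 4, 5, 5, 5]
step 2: w=[0.3330, 0.3330, 0.3330, 0.0003, 0.0003, 0.0003]  mean=1.3712  Neff=3.0052  idx=[0, 0, 1, 1, 2, 2]
step 3: w=[0.1667, 0.1667, 0.1667, 0.1667, 0.1667, 0.1667]  mean=1.3700  Neff=6.0000  idx=[0, 1, 2, 3, 4, 5]

resampled_idx = [0, 1, 2, 3, 4, 5]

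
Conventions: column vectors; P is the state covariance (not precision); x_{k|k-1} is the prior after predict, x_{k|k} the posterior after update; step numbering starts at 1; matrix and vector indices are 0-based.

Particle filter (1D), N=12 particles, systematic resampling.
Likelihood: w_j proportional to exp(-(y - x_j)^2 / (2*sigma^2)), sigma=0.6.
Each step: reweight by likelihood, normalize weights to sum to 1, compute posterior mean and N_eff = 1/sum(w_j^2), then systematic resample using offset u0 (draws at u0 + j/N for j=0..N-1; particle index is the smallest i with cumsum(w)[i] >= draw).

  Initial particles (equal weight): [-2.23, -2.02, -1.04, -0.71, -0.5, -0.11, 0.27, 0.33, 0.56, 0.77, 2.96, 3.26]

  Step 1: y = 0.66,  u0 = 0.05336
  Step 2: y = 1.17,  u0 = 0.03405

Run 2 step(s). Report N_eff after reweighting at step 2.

N_eff = 9.3470

step 1: w=[0.0000, 0.0000, 0.0042, 0.0171, 0.0357, 0.1015, 0.1872, 0.1988, 0.2280, 0.2274, 0.0001, 0.0000]  mean=0.3740  Neff=5.2590  idx=[4, 5, 6, 6, 7, 7, 8, 8, 8, 9, 9, 9]
step 2: w=[0.0036, 0.0180, 0.0568, 0.0568, 0.0657, 0.0657, 0.1044, 0.1044, 0.1044, 0.1401, 0.1401, 0.1401]  mean=0.5692  Neff=9.3470  idx=[2, 3, 4, 6, 6, 7, 8, 9, 9, 10, 11, 11]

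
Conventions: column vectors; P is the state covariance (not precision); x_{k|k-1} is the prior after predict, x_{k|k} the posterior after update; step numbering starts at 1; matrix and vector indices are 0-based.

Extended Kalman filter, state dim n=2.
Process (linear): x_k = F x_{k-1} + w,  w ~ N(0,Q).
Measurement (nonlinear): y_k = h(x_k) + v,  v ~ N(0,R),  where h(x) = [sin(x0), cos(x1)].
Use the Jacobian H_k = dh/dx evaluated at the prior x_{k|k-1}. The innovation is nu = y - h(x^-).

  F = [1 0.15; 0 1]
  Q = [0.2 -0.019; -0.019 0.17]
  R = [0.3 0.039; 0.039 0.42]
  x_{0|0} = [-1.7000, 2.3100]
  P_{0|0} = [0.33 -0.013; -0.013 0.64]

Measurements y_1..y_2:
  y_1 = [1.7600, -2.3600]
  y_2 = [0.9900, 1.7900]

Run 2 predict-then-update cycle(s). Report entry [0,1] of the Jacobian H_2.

step 1: x^-=[-1.3535, 2.3100]  P^-=[0.5405 0.0640; 0.0640 0.8100]  H_jac=[0.2156 0.0000; 0.0000 -0.7390]  S=[0.3251 0.0288; 0.0288 0.8624]  K=[0.3643 -0.0670; 0.1042 -0.6976]  nu=[2.7365, -1.6863]  x^+=[-0.2435, 3.7716]  P^+=[0.4949 0.0189; 0.0189 0.3910]
step 2: x^-=[0.3223, 3.7716]  P^-=[0.7093 0.0585; 0.0585 0.5610]  H_jac=[0.9485 0.0000; 0.0000 0.5892]  S=[0.9382 0.0717; 0.0717 0.6147]  K=[0.7193 -0.0278; 0.0182 0.5355]  nu=[0.6733, 2.5980]  x^+=[0.7343, 5.1752]  P^+=[0.2264 0.0278; 0.0278 0.3830]

H_jac[0,1] = 0.0000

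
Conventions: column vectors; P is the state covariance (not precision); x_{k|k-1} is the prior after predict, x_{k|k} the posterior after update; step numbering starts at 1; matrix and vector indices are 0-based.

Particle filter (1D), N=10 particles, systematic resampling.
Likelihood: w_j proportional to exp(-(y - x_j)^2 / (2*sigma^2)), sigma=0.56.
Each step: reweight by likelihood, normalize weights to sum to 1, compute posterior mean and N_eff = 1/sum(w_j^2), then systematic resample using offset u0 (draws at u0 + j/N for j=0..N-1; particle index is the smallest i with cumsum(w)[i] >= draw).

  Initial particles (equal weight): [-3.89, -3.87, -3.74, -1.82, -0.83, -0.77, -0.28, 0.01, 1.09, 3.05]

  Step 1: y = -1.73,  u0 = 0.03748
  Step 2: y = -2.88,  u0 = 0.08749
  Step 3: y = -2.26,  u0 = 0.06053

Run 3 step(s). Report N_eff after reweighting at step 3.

step 1: w=[0.0004, 0.0004, 0.0010, 0.6419, 0.1787, 0.1496, 0.0228, 0.0052, 0.0000, 0.0000]  mean=-1.4451  Neff=2.1420  idx=[3, 3, 3, 3, 3, 3, 3, 4, 5, 5]
step 2: w=[0.1425, 0.1425, 0.1425, 0.1425, 0.1425, 0.1425, 0.1425, 0.0011, 0.0007, 0.0007]  mean=-1.8175  Neff=7.0345  idx=[0, 1, 2, 2, 3, 4, 4, 5, 6, 6]
step 3: w=[0.1000, 0.1000, 0.1000, 0.1000, 0.1000, 0.1000, 0.1000, 0.1000, 0.1000, 0.1000]  mean=-1.8200  Neff=10.0000  idx=[0, 1, 2, 3, 4, 5, 6, 7, 8, 9]

N_eff = 10.0000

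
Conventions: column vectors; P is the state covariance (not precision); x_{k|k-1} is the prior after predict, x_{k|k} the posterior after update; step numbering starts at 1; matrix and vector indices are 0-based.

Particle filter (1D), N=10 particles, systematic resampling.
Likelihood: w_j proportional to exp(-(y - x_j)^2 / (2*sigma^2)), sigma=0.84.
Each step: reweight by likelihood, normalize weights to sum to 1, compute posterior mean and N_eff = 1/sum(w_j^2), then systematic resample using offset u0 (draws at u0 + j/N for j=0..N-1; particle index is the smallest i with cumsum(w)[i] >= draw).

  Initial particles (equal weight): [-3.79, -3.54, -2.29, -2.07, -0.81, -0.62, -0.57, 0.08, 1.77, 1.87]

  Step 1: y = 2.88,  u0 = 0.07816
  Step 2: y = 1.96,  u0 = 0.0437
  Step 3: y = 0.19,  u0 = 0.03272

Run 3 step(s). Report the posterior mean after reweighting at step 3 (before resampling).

step 1: w=[0.0000, 0.0000, 0.0000, 0.0000, 0.0001, 0.0002, 0.0002, 0.0043, 0.4603, 0.5349]  mean=1.8151  Neff=2.0078  idx=[8, 8, 8, 8, 9, 9, 9, 9, 9, 9]
step 2: w=[0.0988, 0.0988, 0.0988, 0.0988, 0.1008, 0.1008, 0.1008, 0.1008, 0.1008, 0.1008]  mean=1.8305  Neff=9.9991  idx=[0, 1, 2, 3, 4, 5, 6, 7, 8, 9]
step 3: w=[0.1141, 0.1141, 0.1141, 0.1141, 0.0906, 0.0906, 0.0906, 0.0906, 0.0906, 0.0906]  mean=1.8244  Neff=9.8688  idx=[0, 1, 2, 2, 3, 4, 5, 7, 8, 9]

post_mean = 1.8244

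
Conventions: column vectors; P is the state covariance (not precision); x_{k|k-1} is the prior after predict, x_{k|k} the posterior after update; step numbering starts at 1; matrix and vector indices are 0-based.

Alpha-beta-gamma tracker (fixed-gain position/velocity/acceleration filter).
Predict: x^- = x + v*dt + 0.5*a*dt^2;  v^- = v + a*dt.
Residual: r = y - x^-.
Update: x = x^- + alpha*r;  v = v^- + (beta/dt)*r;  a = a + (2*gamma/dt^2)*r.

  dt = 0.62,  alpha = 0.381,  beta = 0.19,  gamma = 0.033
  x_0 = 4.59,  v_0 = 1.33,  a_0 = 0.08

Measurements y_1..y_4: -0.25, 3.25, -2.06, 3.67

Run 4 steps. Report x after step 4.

x_post = 0.6033

step 1: x_pred=5.4300  r=-5.6800  x^+=3.2659  v^+=-0.3610  a^+=-0.8952
step 2: x_pred=2.8700  r=0.3800  x^+=3.0148  v^+=-0.7996  a^+=-0.8300
step 3: x_pred=2.3595  r=-4.4195  x^+=0.6757  v^+=-2.6686  a^+=-1.5888
step 4: x_pred=-1.2842  r=4.9542  x^+=0.6033  v^+=-2.1354  a^+=-0.7382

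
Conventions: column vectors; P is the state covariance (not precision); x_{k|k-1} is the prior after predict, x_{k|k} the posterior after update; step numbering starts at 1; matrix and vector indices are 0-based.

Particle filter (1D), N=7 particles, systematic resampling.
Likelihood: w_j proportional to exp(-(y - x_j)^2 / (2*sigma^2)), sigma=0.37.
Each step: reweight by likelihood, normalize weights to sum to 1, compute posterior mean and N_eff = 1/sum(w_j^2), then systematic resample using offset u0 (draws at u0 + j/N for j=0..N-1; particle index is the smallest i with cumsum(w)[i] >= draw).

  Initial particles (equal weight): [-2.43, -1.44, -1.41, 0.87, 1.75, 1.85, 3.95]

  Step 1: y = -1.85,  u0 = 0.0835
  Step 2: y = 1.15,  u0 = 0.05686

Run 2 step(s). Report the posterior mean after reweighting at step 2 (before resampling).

step 1: w=[0.2206, 0.4078, 0.3716, 0.0000, 0.0000, 0.0000, 0.0000]  mean=-1.6472  Neff=2.8323  idx=[0, 1, 1, 1, 2, 2, 2]
step 2: w=[0.0000, 0.1209, 0.1209, 0.1209, 0.2125, 0.2125, 0.2125]  mean=-1.4209  Neff=5.5785  idx=[1, 2, 3, 4, 5, 5, 6]

post_mean = -1.4209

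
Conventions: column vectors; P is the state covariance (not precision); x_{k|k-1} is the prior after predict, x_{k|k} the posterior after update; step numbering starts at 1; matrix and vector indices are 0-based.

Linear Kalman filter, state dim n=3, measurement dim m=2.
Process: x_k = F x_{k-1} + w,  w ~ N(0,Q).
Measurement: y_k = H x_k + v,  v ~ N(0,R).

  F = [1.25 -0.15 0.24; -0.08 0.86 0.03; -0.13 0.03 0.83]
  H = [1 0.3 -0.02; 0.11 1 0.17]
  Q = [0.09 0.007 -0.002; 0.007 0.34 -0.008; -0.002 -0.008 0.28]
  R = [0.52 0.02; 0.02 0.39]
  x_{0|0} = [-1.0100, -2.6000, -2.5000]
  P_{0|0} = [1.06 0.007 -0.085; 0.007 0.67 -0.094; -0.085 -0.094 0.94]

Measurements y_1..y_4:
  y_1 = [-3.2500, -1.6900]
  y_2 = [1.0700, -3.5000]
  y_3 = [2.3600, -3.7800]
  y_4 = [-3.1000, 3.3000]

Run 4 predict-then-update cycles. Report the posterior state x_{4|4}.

x_post = [-1.0805, 0.8593, -1.0746]

step 1: x^-=[-1.4725, -2.2302, -2.0217]  P^-=[1.7686 -0.1916 -0.0641; -0.1916 0.8378 -0.0183; -0.0641 -0.0183 0.9597]  S=[2.2522 0.2534; 0.2534 1.2261]  K=[0.7792 -0.1675; -0.0491 0.6737; -0.0533 0.1234]  nu=[-1.1489, 1.0459]  x^+=[-2.5428, -1.4692, -1.8314]  P^+=[0.4330 -0.1022 0.0281; -0.1022 0.2926 -0.1155; 0.0281 -0.1155 0.9379]
step 2: x^-=[-3.3977, -1.1150, -1.2336]  P^-=[0.8907 -0.2011 0.1492; -0.2011 0.5680 -0.0454; 0.1492 -0.0454 0.9227]  S=[1.3361 0.1011; 0.1011 0.9413]  K=[0.6306 -0.1504; -0.0661 0.5788; 0.0780 0.1274]  nu=[4.7775, -1.8015]  x^+=[-0.1139, -2.4736, -1.0904]  P^+=[0.3572 -0.1014 0.0946; -0.1014 0.2545 -0.1117; 0.0946 -0.1117 0.8973]
step 3: x^-=[-0.0330, -2.1509, -0.9644]  P^-=[0.8084 -0.1861 0.2200; -0.1861 0.5391 -0.0503; 0.2200 -0.0503 0.8792]  S=[1.2574 0.1107; 0.1107 0.9145]  K=[0.6072 -0.1389; -0.0685 0.5661; 0.1386 0.1182]  nu=[3.0190, -1.4615]  x^+=[2.0033, -3.1850, -0.7187]  P^+=[0.3458 -0.1011 0.1234; -0.1011 0.2488 -0.1073; 0.1234 -0.1073 0.8387]
step 4: x^-=[2.8094, -2.9209, -0.9525]  P^-=[0.8038 -0.1829 0.2388; -0.1829 0.5347 -0.0509; 0.2388 -0.0509 0.8326]  S=[1.2536 0.1156; 0.1156 0.9099]  K=[0.6062 -0.1362; -0.0692 0.5648; 0.1550 0.1088]  nu=[-5.0522, 6.0738]  x^+=[-1.0805, 0.8593, -1.0746]  P^+=[0.3454 -0.1010 0.1293; -0.1010 0.2475 -0.1026; 0.1293 -0.1026 0.7879]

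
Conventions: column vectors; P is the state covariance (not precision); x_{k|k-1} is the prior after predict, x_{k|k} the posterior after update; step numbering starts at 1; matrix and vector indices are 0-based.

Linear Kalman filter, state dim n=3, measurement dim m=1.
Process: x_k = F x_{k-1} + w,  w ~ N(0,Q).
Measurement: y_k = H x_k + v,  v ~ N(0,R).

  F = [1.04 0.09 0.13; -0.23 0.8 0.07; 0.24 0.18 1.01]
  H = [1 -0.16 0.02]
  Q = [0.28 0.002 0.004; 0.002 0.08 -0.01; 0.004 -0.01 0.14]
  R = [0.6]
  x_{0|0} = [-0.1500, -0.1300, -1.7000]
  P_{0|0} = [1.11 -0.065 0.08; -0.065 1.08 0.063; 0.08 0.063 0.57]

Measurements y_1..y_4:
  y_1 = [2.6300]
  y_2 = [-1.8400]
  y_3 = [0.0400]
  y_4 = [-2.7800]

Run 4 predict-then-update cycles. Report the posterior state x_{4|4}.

x_post = [-1.8739, -0.6295, -2.9670]

step 1: x^-=[-0.3887, -0.1885, -1.7764]  P^-=[1.5099 -0.2229 0.4535; -0.2229 0.8611 0.1492; 0.4535 0.1492 0.8765]  S=[2.2208]  K=[0.7000; -0.1611; 0.2014]  nu=[3.0241]  x^+=[1.7282, -0.6756, -1.1674]  P^+=[0.4216 0.0275 0.1405; 0.0275 0.8035 0.2212; 0.1405 0.2212 0.7864]
step 2: x^-=[1.5848, -1.0197, -0.8859]  P^-=[0.8041 0.0189 0.4085; 0.0189 0.6305 0.2934; 0.4085 0.2934 1.1435]  S=[1.4291]  K=[0.5663; -0.0533; 0.2690]  nu=[-3.5702]  x^+=[-0.4369, -0.8295, -1.8463]  P^+=[0.3459 0.0620 0.1908; 0.0620 0.6265 0.3139; 0.1908 0.3139 1.0401]
step 3: x^-=[-0.7690, -0.6924, -2.1189]  P^-=[0.7473 0.0670 0.4922; 0.0670 0.5105 0.3605; 0.4922 0.3605 1.4532]  S=[1.3569]  K=[0.5501; -0.0055; 0.3417]  nu=[0.7406]  x^+=[-0.3616, -0.6965, -1.8658]  P^+=[0.3367 0.0711 0.2372; 0.0711 0.5105 0.3630; 0.2372 0.3630 1.2948]
step 4: x^-=[-0.6813, -0.6046, -2.0966]  P^-=[0.7561 0.0779 0.5792; 0.0779 0.4377 0.3940; 0.5792 0.3940 1.7499]  S=[1.3637]  K=[0.5538; 0.0115; 0.4042]  nu=[-2.1535]  x^+=[-1.8739, -0.6295, -2.9670]  P^+=[0.3379 0.0692 0.2740; 0.0692 0.4376 0.3876; 0.2740 0.3876 1.5271]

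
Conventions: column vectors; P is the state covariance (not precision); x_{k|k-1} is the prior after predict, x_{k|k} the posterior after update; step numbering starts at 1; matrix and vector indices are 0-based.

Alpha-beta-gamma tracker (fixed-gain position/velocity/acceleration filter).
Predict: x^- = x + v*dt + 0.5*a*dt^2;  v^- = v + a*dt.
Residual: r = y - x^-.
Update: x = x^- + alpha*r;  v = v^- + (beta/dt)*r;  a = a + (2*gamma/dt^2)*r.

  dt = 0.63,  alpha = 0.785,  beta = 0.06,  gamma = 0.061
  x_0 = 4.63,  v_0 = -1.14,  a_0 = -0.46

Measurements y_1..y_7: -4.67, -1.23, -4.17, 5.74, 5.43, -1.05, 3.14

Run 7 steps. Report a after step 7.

a_post = 3.6138

step 1: x_pred=3.8205  r=-8.4905  x^+=-2.8445  v^+=-2.2384  a^+=-3.0698
step 2: x_pred=-4.8640  r=3.6340  x^+=-2.0113  v^+=-3.8263  a^+=-1.9528
step 3: x_pred=-4.8094  r=0.6394  x^+=-4.3075  v^+=-4.9957  a^+=-1.7563
step 4: x_pred=-7.8033  r=13.5433  x^+=2.8282  v^+=-4.8123  a^+=2.4067
step 5: x_pred=0.2740  r=5.1560  x^+=4.3215  v^+=-2.8051  a^+=3.9915
step 6: x_pred=3.3464  r=-4.3964  x^+=-0.1048  v^+=-0.7091  a^+=2.6402
step 7: x_pred=-0.0276  r=3.1676  x^+=2.4590  v^+=1.2559  a^+=3.6138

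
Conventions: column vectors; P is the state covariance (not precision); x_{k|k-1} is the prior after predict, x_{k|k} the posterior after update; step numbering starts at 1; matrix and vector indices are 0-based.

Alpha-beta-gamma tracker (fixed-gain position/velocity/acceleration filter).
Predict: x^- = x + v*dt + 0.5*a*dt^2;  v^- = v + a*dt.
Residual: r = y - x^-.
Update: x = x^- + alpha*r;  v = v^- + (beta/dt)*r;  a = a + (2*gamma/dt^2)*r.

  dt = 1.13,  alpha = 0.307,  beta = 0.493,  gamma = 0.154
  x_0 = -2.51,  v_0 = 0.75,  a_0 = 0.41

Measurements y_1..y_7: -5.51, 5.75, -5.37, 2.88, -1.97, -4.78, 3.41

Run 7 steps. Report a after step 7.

step 1: x_pred=-1.4007  r=-4.1093  x^+=-2.6623  v^+=-0.5795  a^+=-0.5812
step 2: x_pred=-3.6882  r=9.4382  x^+=-0.7907  v^+=2.8815  a^+=1.6954
step 3: x_pred=3.5478  r=-8.9178  x^+=0.8100  v^+=0.9066  a^+=-0.4557
step 4: x_pred=1.5435  r=1.3365  x^+=1.9538  v^+=0.9747  a^+=-0.1333
step 5: x_pred=2.9702  r=-4.9402  x^+=1.4535  v^+=-1.3312  a^+=-1.3249
step 6: x_pred=-0.8966  r=-3.8834  x^+=-2.0888  v^+=-4.5226  a^+=-2.2616
step 7: x_pred=-8.6433  r=12.0533  x^+=-4.9430  v^+=-1.8196  a^+=0.6458

a_post = 0.6458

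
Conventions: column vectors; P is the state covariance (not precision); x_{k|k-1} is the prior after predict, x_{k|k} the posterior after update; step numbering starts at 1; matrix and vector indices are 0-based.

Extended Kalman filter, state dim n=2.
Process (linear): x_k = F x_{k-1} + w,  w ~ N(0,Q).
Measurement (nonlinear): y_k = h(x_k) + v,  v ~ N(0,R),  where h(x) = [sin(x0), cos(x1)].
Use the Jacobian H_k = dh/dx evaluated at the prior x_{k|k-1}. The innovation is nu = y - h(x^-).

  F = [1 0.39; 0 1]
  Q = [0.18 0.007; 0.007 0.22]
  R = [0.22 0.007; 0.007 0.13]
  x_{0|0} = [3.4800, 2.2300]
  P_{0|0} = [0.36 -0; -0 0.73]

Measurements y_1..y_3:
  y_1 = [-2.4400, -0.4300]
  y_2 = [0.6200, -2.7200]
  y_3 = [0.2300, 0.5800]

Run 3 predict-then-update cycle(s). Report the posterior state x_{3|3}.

x_post = [8.9155, 4.9771]

step 1: x^-=[4.3497, 2.2300]  P^-=[0.6510 0.2917; 0.2917 0.9500]  H_jac=[-0.3548 0.0000; 0.0000 -0.7905]  S=[0.3019 0.0888; 0.0888 0.7236]  K=[-0.6964 -0.2332; -0.0389 -1.0330]  nu=[-1.5051, 0.1825]  x^+=[5.3552, 2.1001]  P^+=[0.4364 0.0445; 0.0445 0.1702]
step 2: x^-=[6.1743, 2.1001]  P^-=[0.6770 0.1179; 0.1179 0.3902]  H_jac=[0.9941 0.0000; 0.0000 -0.8632]  S=[0.8890 -0.0942; -0.0942 0.4207]  K=[0.7492 -0.0742; 0.0482 -0.7898]  nu=[0.7287, -2.2151]  x^+=[6.8846, 3.8846]  P^+=[0.1653 0.0051; 0.0051 0.1186]
step 3: x^-=[8.3996, 3.8846]  P^-=[0.3673 0.0583; 0.0583 0.3386]  H_jac=[-0.5189 0.0000; 0.0000 0.6765]  S=[0.3189 -0.0135; -0.0135 0.2849]  K=[-0.5930 0.1105; -0.0611 0.8009]  nu=[-0.6248, 1.3164]  x^+=[8.9155, 4.9771]  P^+=[0.2499 0.0151; 0.0151 0.1533]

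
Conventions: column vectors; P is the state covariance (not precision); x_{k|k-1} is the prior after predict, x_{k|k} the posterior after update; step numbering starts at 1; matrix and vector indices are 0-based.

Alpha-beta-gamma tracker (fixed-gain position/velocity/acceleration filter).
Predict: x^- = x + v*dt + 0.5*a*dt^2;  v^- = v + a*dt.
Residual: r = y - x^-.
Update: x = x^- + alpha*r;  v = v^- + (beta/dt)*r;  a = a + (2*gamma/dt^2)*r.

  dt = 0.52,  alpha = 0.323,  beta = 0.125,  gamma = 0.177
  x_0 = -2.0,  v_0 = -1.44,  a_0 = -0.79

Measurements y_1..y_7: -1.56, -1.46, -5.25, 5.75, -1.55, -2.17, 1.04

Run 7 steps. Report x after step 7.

step 1: x_pred=-2.8556  r=1.2956  x^+=-2.4371  v^+=-1.5394  a^+=0.9062
step 2: x_pred=-3.1151  r=1.6551  x^+=-2.5805  v^+=-0.6703  a^+=3.0730
step 3: x_pred=-2.5136  r=-2.7364  x^+=-3.3974  v^+=0.2699  a^+=-0.5095
step 4: x_pred=-3.3260  r=9.0760  x^+=-0.3945  v^+=2.1866  a^+=11.3725
step 5: x_pred=2.2802  r=-3.8302  x^+=1.0430  v^+=7.1797  a^+=6.3582
step 6: x_pred=5.6361  r=-7.8061  x^+=3.1147  v^+=8.6095  a^+=-3.8613
step 7: x_pred=7.0696  r=-6.0296  x^+=5.1220  v^+=5.1522  a^+=-11.7550

x_post = 5.1220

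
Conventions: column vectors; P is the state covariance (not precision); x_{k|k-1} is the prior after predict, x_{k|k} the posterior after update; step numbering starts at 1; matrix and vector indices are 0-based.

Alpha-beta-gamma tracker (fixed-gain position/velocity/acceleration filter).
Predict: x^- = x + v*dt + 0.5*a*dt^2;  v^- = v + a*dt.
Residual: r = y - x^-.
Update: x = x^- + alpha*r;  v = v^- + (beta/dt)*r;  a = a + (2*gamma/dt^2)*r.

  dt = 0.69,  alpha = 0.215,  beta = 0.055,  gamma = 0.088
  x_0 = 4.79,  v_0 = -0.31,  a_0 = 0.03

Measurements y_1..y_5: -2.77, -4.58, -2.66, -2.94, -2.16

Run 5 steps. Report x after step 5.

step 1: x_pred=4.5832  r=-7.3532  x^+=3.0023  v^+=-0.8754  a^+=-2.6883
step 2: x_pred=1.7583  r=-6.3383  x^+=0.3956  v^+=-3.2356  a^+=-5.0314
step 3: x_pred=-3.0347  r=0.3747  x^+=-2.9541  v^+=-6.6773  a^+=-4.8928
step 4: x_pred=-8.7262  r=5.7862  x^+=-7.4822  v^+=-9.5922  a^+=-2.7539
step 5: x_pred=-14.7563  r=12.5963  x^+=-12.0481  v^+=-10.4883  a^+=1.9026

x_post = -12.0481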